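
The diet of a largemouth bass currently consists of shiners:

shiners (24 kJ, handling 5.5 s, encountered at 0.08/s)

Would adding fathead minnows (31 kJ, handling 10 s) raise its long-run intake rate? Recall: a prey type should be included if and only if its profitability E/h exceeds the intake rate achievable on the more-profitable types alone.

Yes

Current rate: (0.08×24)/(1 + 0.08×5.5) = 1.333 kJ/s.
fathead minnows: E/h = 31/10 = 3.1 kJ/s.
Since 3.1 > R, including fathead minnows increases the long-run rate.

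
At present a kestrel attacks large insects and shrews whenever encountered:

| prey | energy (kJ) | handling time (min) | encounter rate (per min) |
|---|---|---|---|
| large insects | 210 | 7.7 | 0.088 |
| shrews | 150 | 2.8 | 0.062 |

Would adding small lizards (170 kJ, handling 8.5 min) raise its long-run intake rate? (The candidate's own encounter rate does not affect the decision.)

On large insects and shrews alone, R = ΣλE/(1+Σλh) = 27.78/1.851 = 15.01 kJ/min.
small lizards: E/h = 170/8.5 = 20 kJ/min.
20 > 15.01, so adding small lizards raises the average — include it.

Yes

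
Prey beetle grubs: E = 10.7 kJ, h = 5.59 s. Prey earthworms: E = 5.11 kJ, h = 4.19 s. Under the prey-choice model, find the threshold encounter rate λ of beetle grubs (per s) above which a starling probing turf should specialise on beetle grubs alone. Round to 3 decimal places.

0.314 per s

The zero-one rule: include earthworms iff E₂/h₂ > λE₁/(1+λh₁). Equality gives the switch point.
λE₁h₂ = E₂ + λE₂h₁ ⇒ λ = E₂/(E₁h₂ − E₂h₁) = 5.11/(44.83 − 28.56) = 0.3141 per s.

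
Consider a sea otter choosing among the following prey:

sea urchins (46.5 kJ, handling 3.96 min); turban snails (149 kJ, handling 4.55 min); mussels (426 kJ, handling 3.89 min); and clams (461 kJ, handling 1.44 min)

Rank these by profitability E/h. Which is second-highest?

mussels

In descending order of E/h:
clams: 461/1.44 = 320 kJ/min
mussels: 426/3.89 = 110 kJ/min
turban snails: 149/4.55 = 32.7 kJ/min
sea urchins: 46.5/3.96 = 11.7 kJ/min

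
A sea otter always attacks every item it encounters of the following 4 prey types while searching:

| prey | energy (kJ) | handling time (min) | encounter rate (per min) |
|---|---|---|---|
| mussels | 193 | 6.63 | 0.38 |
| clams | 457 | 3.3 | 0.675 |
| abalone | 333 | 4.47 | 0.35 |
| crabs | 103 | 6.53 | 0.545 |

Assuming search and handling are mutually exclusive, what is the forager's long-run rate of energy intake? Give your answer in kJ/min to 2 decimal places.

51.01 kJ/min

R = (0.38×193 + 0.675×457 + 0.35×333 + 0.545×103) / (1 + 0.38×6.63 + 0.675×3.3 + 0.35×4.47 + 0.545×6.53) = 554.5/10.87 = 51.01 kJ/min.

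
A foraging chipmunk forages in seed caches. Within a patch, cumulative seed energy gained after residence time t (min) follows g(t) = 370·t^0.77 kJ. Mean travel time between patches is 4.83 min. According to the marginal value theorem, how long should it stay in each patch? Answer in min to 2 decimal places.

Maximise g(t)/(T+t): set derivative to zero → g'(t)(T+t) = g(t).
g'(t) = 0.77·370·t^-0.23. Setting 0.77·370·t^-0.23 = 370·t^0.77/(4.83+t) gives 0.77(4.83+t) = t, so 0.23·t = 0.77×4.83.
t* = 0.77×4.83/0.23 = 16.17 min.

16.17 min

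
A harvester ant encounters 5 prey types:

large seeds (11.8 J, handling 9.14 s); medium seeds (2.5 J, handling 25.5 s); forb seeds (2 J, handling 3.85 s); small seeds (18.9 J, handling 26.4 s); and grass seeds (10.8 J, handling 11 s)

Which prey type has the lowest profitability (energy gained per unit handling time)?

medium seeds

In descending order of E/h:
large seeds: 11.8/9.14 = 1.29 J/s
grass seeds: 10.8/11 = 0.982 J/s
small seeds: 18.9/26.4 = 0.716 J/s
forb seeds: 2/3.85 = 0.519 J/s
medium seeds: 2.5/25.5 = 0.098 J/s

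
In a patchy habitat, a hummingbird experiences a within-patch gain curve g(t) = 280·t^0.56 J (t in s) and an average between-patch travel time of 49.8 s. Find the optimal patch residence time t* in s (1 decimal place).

63.4 s

By the marginal value theorem, leave when the instantaneous gain rate g'(t) equals the habitat-wide average g(t)/(T + t).
g'(t) = 0.56·280·t^-0.44. Setting 0.56·280·t^-0.44 = 280·t^0.56/(49.8+t) gives 0.56(49.8+t) = t, so 0.44·t = 0.56×49.8.
t* = 0.56×49.8/0.44 = 63.38 s.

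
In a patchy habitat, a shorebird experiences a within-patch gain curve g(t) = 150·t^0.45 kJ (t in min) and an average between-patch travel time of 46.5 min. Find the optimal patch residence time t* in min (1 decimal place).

By the marginal value theorem, leave when the instantaneous gain rate g'(t) equals the habitat-wide average g(t)/(T + t).
g'(t) = 0.45·150·t^-0.55. Setting 0.45·150·t^-0.55 = 150·t^0.45/(46.5+t) gives 0.45(46.5+t) = t, so 0.55·t = 0.45×46.5.
t* = 0.45×46.5/0.55 = 38.05 min.

38.0 min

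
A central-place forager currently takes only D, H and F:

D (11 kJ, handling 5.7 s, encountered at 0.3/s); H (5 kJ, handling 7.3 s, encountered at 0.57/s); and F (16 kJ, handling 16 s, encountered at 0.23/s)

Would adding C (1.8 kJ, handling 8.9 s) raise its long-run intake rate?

No

Intake rate on the current diet: R = (0.3×11 + 0.57×5 + 0.23×16) / (1 + 0.3×5.7 + 0.57×7.3 + 0.23×16) = 9.83/10.55 = 0.9317 kJ/s.
Profitability of C: 1.8/8.9 = 0.2022 kJ/s.
Since 0.2022 < R, time spent handling C is better spent searching.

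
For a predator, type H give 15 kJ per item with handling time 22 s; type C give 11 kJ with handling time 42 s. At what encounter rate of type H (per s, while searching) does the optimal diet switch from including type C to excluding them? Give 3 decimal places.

0.028 per s

Drop type C once their profitability E₂/h₂ falls below the rate achievable on type H alone: E₂/h₂ = λE₁/(1 + λh₁).
Solve for λ: λE₁h₂ = E₂(1 + λh₁) → λ(E₁h₂ − E₂h₁) = E₂ → λ = E₂/(E₁h₂ − E₂h₁).
λ = 11/(15×42 − 11×22) = 11/388 = 0.02835 per s.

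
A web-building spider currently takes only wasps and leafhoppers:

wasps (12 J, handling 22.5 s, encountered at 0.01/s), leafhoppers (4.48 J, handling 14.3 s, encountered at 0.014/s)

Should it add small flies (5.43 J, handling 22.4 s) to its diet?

Yes

On wasps and leafhoppers alone, R = ΣλE/(1+Σλh) = 0.1827/1.425 = 0.1282 J/s.
small flies: E/h = 5.43/22.4 = 0.2424 J/s.
0.2424 > 0.1282, so adding small flies raises the average — include it.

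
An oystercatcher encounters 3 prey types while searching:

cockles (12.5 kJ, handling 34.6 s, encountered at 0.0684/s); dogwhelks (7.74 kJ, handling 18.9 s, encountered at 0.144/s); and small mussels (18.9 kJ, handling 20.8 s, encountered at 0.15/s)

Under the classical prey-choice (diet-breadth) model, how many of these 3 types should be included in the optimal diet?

Rank by E/h (kJ/s): small mussels 0.909, dogwhelks 0.41, cockles 0.361. Include each in turn until the next type's E/h falls below the running intake rate.
Rate on top 1: 0.6881. dogwhelks: 0.41 < 0.6881 → exclude; stop.
Optimal diet: small mussels — 1 of 3 types.

1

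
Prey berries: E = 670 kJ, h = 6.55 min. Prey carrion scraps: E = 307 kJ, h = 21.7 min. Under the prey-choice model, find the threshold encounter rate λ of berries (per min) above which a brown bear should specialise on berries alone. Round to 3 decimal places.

The zero-one rule: include carrion scraps iff E₂/h₂ > λE₁/(1+λh₁). Equality gives the switch point.
λE₁h₂ = E₂ + λE₂h₁ ⇒ λ = E₂/(E₁h₂ − E₂h₁) = 307/(1.454e+04 − 2011) = 0.0245 per min.

0.025 per min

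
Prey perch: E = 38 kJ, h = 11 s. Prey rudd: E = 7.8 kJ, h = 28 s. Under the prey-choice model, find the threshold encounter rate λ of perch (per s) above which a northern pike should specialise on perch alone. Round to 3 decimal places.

0.008 per s

The zero-one rule: include rudd iff E₂/h₂ > λE₁/(1+λh₁). Equality gives the switch point.
λE₁h₂ = E₂ + λE₂h₁ ⇒ λ = E₂/(E₁h₂ − E₂h₁) = 7.8/(1064 − 85.8) = 0.007974 per s.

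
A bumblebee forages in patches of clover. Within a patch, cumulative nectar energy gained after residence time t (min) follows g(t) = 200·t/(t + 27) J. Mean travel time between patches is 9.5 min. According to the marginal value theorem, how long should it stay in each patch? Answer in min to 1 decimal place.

16.0 min

By the marginal value theorem, leave when the instantaneous gain rate g'(t) equals the habitat-wide average g(t)/(T + t).
g'(t) = 200·27/(t + 27)². Setting 200·27/(t+27)² = 200t/[(t+27)(9.5+t)] gives 27(9.5+t) = t(t+27), so t² = 27×9.5 = 256.5.
t* = √256.5 = 16.02 min.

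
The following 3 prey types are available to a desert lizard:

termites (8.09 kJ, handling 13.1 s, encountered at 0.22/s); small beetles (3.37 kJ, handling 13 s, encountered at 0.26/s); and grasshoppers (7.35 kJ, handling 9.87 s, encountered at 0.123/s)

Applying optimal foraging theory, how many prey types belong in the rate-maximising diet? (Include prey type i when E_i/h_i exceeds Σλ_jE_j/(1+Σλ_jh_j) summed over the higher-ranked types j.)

Profitabilities (E/h, kJ/s): grasshoppers 0.745, termites 0.618, small beetles 0.259. Add prey in this order while the next type's profitability exceeds the intake rate on those already taken.
Rate on top 1: 0.4083. termites: 0.618 > 0.4083 → include.
Rate on top 2: 0.5267. small beetles: 0.259 < 0.5267 → exclude; stop.
Optimal diet: grasshoppers, termites — 2 of 3 types.

2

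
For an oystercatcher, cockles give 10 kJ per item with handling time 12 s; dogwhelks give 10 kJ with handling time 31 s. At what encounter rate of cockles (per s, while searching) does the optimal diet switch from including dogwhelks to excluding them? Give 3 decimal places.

The zero-one rule: include dogwhelks iff E₂/h₂ > λE₁/(1+λh₁). Equality gives the switch point.
λE₁h₂ = E₂ + λE₂h₁ ⇒ λ = E₂/(E₁h₂ − E₂h₁) = 10/(310 − 120) = 0.05263 per s.

0.053 per s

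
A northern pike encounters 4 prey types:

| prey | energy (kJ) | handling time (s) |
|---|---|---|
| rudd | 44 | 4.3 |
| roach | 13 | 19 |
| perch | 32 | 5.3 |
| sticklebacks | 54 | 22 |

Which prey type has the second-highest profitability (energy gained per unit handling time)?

perch

In descending order of E/h:
rudd: 44/4.3 = 10.2 kJ/s
perch: 32/5.3 = 6.04 kJ/s
sticklebacks: 54/22 = 2.45 kJ/s
roach: 13/19 = 0.684 kJ/s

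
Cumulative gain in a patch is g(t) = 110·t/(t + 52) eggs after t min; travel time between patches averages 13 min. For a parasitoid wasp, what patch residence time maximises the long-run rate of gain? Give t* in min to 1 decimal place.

By the marginal value theorem, leave when the instantaneous gain rate g'(t) equals the habitat-wide average g(t)/(T + t).
g'(t) = 110·52/(t + 52)². Setting 110·52/(t+52)² = 110t/[(t+52)(13+t)] gives 52(13+t) = t(t+52), so t² = 52×13 = 676.
t* = √676 = 26 min.

26.0 min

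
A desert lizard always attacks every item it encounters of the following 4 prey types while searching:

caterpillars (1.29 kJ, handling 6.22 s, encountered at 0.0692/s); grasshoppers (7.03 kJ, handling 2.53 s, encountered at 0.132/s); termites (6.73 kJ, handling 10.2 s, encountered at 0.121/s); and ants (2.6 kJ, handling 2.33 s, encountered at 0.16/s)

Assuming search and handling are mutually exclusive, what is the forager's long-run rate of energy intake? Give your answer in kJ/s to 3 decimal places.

0.667 kJ/s

R = (0.0692×1.29 + 0.132×7.03 + 0.121×6.73 + 0.16×2.6) / (1 + 0.0692×6.22 + 0.132×2.53 + 0.121×10.2 + 0.16×2.33) = 2.248/3.371 = 0.6667 kJ/s.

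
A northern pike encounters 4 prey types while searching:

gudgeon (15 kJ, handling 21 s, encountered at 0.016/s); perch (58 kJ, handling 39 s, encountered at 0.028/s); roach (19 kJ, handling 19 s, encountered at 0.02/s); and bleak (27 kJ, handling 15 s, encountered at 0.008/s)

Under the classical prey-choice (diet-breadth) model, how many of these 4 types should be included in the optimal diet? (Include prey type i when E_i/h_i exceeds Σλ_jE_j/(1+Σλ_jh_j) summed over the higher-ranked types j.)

3

E/h in descending order: bleak 1.8, perch 1.49, roach 1, gudgeon 0.714 kJ/s. The optimal diet is the largest prefix of this list for which every included type satisfies E_i/h_i > R on the types above it.
Rate on top 1: 0.1929. perch: 1.49 > 0.1929 → include.
Rate on top 2: 0.8318. roach: 1 > 0.8318 → include.
Rate on top 3: 0.8565. gudgeon: 0.714 < 0.8565 → exclude; stop.
Optimal diet: bleak, perch, roach — 3 of 4 types.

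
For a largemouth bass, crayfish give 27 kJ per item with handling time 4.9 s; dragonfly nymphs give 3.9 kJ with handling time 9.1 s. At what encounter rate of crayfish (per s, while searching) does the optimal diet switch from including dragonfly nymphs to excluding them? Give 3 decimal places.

The zero-one rule: include dragonfly nymphs iff E₂/h₂ > λE₁/(1+λh₁). Equality gives the switch point.
λE₁h₂ = E₂ + λE₂h₁ ⇒ λ = E₂/(E₁h₂ − E₂h₁) = 3.9/(245.7 − 19.11) = 0.01721 per s.

0.017 per s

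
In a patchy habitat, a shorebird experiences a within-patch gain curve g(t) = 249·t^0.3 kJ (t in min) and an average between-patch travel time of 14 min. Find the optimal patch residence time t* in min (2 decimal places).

6.00 min

Optimal t* satisfies g'(t*) = g(t*)/(T + t*).
g'(t) = 0.3·249·t^-0.7. Setting 0.3·249·t^-0.7 = 249·t^0.3/(14+t) gives 0.3(14+t) = t, so 0.70·t = 0.3×14.
t* = 0.3×14/0.70 = 6 min.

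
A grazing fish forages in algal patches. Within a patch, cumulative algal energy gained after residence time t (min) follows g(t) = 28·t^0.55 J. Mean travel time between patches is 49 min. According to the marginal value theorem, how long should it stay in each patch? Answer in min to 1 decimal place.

59.9 min

By the marginal value theorem, leave when the instantaneous gain rate g'(t) equals the habitat-wide average g(t)/(T + t).
g'(t) = 0.55·28·t^-0.45. Setting 0.55·28·t^-0.45 = 28·t^0.55/(49+t) gives 0.55(49+t) = t, so 0.45·t = 0.55×49.
t* = 0.55×49/0.45 = 59.89 min.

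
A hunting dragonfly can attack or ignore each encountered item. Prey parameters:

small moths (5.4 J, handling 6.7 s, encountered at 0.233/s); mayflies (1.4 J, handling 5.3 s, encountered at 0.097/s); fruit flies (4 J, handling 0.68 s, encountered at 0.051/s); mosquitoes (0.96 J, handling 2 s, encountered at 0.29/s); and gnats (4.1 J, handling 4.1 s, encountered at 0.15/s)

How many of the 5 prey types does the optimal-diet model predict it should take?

3

Profitabilities (E/h, J/s): fruit flies 5.88, gnats 1, small moths 0.806, mosquitoes 0.48, mayflies 0.264. Add prey in this order while the next type's profitability exceeds the intake rate on those already taken.
Rate on top 1: 0.1972. gnats: 1 > 0.1972 → include.
Rate on top 2: 0.4965. small moths: 0.806 > 0.4965 → include.
Rate on top 3: 0.6469. mosquitoes: 0.48 < 0.6469 → exclude; stop.
Optimal diet: fruit flies, gnats, small moths — 3 of 5 types.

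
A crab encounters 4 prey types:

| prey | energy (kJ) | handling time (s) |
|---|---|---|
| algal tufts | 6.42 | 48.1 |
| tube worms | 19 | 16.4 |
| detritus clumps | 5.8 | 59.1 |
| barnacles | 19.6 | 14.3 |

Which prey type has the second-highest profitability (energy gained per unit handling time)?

tube worms

Profitability E/h (kJ/s): algal tufts = 6.42/48.1 = 0.133, tube worms = 19/16.4 = 1.16, detritus clumps = 5.8/59.1 = 0.0981, barnacles = 19.6/14.3 = 1.37.
Ranked: barnacles > tube worms > algal tufts > detritus clumps.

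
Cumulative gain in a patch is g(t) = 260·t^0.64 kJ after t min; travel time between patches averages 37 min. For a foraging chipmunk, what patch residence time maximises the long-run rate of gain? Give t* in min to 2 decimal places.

65.78 min

By the marginal value theorem, leave when the instantaneous gain rate g'(t) equals the habitat-wide average g(t)/(T + t).
g'(t) = 0.64·260·t^-0.36. Setting 0.64·260·t^-0.36 = 260·t^0.64/(37+t) gives 0.64(37+t) = t, so 0.36·t = 0.64×37.
t* = 0.64×37/0.36 = 65.78 min.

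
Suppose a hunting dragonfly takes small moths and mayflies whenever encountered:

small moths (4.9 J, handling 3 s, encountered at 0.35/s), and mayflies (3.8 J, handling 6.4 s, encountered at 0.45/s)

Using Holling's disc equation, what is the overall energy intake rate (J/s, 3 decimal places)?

R = Σλ_iE_i / (1 + Σλ_ih_i)
Numerator: 0.35×4.9 + 0.45×3.8 = 3.425
Denominator: 1 + 0.35×3 + 0.45×6.4 = 4.93
R = 3.425/4.93 = 0.6947 J/s

0.695 J/s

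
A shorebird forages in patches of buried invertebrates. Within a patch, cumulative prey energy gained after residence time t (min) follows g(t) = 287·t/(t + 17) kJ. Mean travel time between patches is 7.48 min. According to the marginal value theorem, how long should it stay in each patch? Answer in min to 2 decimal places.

11.28 min

Optimal t* satisfies g'(t*) = g(t*)/(T + t*).
g'(t) = 287·17/(t + 17)². Setting 287·17/(t+17)² = 287t/[(t+17)(7.48+t)] gives 17(7.48+t) = t(t+17), so t² = 17×7.48 = 127.2.
t* = √127.2 = 11.28 min.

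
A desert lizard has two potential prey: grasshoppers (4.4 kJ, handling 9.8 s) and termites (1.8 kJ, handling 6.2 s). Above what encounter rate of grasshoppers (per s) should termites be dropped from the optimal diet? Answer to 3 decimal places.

Drop termites once their profitability E₂/h₂ falls below the rate achievable on grasshoppers alone: E₂/h₂ = λE₁/(1 + λh₁).
Solve for λ: λE₁h₂ = E₂(1 + λh₁) → λ(E₁h₂ − E₂h₁) = E₂ → λ = E₂/(E₁h₂ − E₂h₁).
λ = 1.8/(4.4×6.2 − 1.8×9.8) = 1.8/9.64 = 0.1867 per s.

0.187 per s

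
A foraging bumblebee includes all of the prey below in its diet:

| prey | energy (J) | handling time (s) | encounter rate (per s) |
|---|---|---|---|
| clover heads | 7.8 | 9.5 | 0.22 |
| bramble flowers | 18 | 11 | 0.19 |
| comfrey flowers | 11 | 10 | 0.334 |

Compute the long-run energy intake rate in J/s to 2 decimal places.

Energy encountered per unit search time: 0.22×7.8 + 0.19×18 + 0.334×11 = 8.81 J/s.
Handling time per unit search time: 0.22×9.5 + 0.19×11 + 0.334×10 = 7.52.
Rate = 8.81/(1 + 7.52) = 1.034 J/s.

1.03 J/s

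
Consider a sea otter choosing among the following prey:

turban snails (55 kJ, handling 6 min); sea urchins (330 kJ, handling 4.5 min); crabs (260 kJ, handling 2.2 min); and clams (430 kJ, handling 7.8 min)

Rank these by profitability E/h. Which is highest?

crabs

Profitability E/h (kJ/min): turban snails = 55/6 = 9.17, sea urchins = 330/4.5 = 73.3, crabs = 260/2.2 = 118, clams = 430/7.8 = 55.1.
Ranked: crabs > sea urchins > clams > turban snails.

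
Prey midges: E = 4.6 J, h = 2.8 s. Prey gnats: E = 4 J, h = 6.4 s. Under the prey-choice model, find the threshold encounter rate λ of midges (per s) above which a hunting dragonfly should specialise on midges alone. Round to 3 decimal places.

0.219 per s

The zero-one rule: include gnats iff E₂/h₂ > λE₁/(1+λh₁). Equality gives the switch point.
λE₁h₂ = E₂ + λE₂h₁ ⇒ λ = E₂/(E₁h₂ − E₂h₁) = 4/(29.44 − 11.2) = 0.2193 per s.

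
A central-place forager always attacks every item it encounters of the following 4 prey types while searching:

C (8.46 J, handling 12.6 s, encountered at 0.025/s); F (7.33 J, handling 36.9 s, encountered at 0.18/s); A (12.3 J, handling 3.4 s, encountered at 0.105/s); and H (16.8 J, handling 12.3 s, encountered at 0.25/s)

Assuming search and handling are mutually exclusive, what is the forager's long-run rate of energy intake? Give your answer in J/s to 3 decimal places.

R = Σλ_iE_i / (1 + Σλ_ih_i)
Numerator: 0.025×8.46 + 0.18×7.33 + 0.105×12.3 + 0.25×16.8 = 7.022
Denominator: 1 + 0.025×12.6 + 0.18×36.9 + 0.105×3.4 + 0.25×12.3 = 11.39
R = 7.022/11.39 = 0.6166 J/s

0.617 J/s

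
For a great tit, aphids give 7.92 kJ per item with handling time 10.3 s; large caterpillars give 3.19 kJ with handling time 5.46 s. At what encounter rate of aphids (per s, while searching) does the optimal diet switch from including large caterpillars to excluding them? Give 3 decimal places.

0.307 per s

At the threshold, the rate on aphids alone equals the profitability of large caterpillars: λ·7.92/(1 + λ·10.3) = 3.19/5.46 = 0.5842.
Rearranging, λ(7.92 − 0.5842×10.3) = 0.5842, so λ = 0.5842/1.902 = 0.3071 per s.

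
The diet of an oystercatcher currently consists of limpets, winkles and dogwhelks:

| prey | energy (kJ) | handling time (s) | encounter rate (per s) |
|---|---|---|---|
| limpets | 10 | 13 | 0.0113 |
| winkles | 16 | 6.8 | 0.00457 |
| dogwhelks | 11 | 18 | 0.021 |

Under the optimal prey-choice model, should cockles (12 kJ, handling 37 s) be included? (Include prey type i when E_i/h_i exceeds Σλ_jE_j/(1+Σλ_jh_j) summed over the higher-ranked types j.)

Current rate: (0.0113×10 + 0.00457×16 + 0.021×11)/(1 + 0.0113×13 + 0.00457×6.8 + 0.021×18) = 0.2681 kJ/s.
cockles: E/h = 12/37 = 0.3243 kJ/s.
0.3243 > 0.2681, so adding cockles raises the average — include it.

Yes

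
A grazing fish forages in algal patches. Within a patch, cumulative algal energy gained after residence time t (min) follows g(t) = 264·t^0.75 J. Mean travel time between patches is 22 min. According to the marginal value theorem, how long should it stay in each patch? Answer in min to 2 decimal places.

By the marginal value theorem, leave when the instantaneous gain rate g'(t) equals the habitat-wide average g(t)/(T + t).
g'(t) = 0.75·264·t^-0.25. Setting 0.75·264·t^-0.25 = 264·t^0.75/(22+t) gives 0.75(22+t) = t, so 0.25·t = 0.75×22.
t* = 0.75×22/0.25 = 66 min.

66.00 min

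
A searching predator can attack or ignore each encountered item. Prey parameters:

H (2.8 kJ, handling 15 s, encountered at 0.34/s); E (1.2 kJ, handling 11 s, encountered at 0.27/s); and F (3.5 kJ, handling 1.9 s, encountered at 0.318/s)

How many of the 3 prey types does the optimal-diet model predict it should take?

1

Profitabilities (E/h, kJ/s): F 1.84, H 0.187, E 0.109. Add prey in this order while the next type's profitability exceeds the intake rate on those already taken.
Rate on top 1: 0.6938. H: 0.187 < 0.6938 → exclude; stop.
Optimal diet: F — 1 of 3 types.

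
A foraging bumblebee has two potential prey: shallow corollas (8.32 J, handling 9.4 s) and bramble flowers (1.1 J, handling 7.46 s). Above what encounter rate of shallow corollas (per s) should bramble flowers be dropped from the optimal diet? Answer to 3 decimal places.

0.021 per s

At the threshold, the rate on shallow corollas alone equals the profitability of bramble flowers: λ·8.32/(1 + λ·9.4) = 1.1/7.46 = 0.1475.
Rearranging, λ(8.32 − 0.1475×9.4) = 0.1475, so λ = 0.1475/6.934 = 0.02127 per s.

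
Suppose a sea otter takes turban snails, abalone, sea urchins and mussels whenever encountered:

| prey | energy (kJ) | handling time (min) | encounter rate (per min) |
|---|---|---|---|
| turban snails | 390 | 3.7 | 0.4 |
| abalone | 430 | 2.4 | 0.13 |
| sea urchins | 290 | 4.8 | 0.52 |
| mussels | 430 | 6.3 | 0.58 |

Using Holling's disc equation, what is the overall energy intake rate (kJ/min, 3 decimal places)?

68.452 kJ/min

R = Σλ_iE_i / (1 + Σλ_ih_i)
Numerator: 0.4×390 + 0.13×430 + 0.52×290 + 0.58×430 = 612.1
Denominator: 1 + 0.4×3.7 + 0.13×2.4 + 0.52×4.8 + 0.58×6.3 = 8.942
R = 612.1/8.942 = 68.45 kJ/min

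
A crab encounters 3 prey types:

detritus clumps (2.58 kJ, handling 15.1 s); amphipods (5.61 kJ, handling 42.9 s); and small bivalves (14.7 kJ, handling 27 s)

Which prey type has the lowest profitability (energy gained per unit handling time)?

amphipods

Profitability E/h (kJ/s): detritus clumps = 2.58/15.1 = 0.171, amphipods = 5.61/42.9 = 0.131, small bivalves = 14.7/27 = 0.544.
Ranked: small bivalves > detritus clumps > amphipods.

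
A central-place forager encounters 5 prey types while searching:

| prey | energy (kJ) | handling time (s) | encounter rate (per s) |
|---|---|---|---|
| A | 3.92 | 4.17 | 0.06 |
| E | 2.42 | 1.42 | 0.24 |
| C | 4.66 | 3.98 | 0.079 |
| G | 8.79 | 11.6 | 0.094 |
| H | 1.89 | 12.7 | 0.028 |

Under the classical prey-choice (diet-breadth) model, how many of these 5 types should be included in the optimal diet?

Rank by E/h (kJ/s): E 1.7, C 1.17, A 0.94, G 0.758, H 0.149. Include each in turn until the next type's E/h falls below the running intake rate.
Rate on top 1: 0.4332. C: 1.17 > 0.4332 → include.
Rate on top 2: 0.5733. A: 0.94 > 0.5733 → include.
Rate on top 3: 0.6215. G: 0.758 > 0.6215 → include.
Rate on top 4: 0.6711. H: 0.149 < 0.6711 → exclude; stop.
Optimal diet: E, C, A, G — 4 of 5 types.

4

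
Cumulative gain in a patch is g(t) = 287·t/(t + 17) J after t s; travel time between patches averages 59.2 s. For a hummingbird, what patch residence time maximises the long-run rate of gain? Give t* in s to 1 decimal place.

31.7 s

Optimal t* satisfies g'(t*) = g(t*)/(T + t*).
g'(t) = 287·17/(t + 17)². Setting 287·17/(t+17)² = 287t/[(t+17)(59.2+t)] gives 17(59.2+t) = t(t+17), so t² = 17×59.2 = 1006.
t* = √1006 = 31.72 s.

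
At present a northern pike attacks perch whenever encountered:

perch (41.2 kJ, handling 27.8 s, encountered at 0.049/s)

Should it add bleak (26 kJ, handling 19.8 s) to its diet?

Current rate: (0.049×41.2)/(1 + 0.049×27.8) = 0.8546 kJ/s.
Profitability of bleak: 26/19.8 = 1.313 kJ/s.
Since 1.313 > R, including bleak increases the long-run rate.

Yes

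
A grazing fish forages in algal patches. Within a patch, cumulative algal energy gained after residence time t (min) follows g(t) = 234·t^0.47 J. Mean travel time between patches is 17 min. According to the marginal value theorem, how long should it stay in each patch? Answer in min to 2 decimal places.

Optimal t* satisfies g'(t*) = g(t*)/(T + t*).
g'(t) = 0.47·234·t^-0.53. Setting 0.47·234·t^-0.53 = 234·t^0.47/(17+t) gives 0.47(17+t) = t, so 0.53·t = 0.47×17.
t* = 0.47×17/0.53 = 15.08 min.

15.08 min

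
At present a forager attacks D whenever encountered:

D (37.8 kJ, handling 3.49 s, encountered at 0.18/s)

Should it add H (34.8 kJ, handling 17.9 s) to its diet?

No

On D alone, R = ΣλE/(1+Σλh) = 6.804/1.628 = 4.179 kJ/s.
Profitability of H: 34.8/17.9 = 1.944 kJ/s.
1.944 < 4.179, so adding H would lower the average — exclude it.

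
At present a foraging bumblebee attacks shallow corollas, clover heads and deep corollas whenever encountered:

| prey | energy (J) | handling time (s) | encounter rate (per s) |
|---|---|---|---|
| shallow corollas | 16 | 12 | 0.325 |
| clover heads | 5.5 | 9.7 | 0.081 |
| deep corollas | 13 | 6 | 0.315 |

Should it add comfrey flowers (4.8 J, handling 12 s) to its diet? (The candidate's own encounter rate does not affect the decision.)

Intake rate on the current diet: R = (0.325×16 + 0.081×5.5 + 0.315×13) / (1 + 0.325×12 + 0.081×9.7 + 0.315×6) = 9.741/7.576 = 1.286 J/s.
comfrey flowers: E/h = 4.8/12 = 0.4 J/s.
Since 0.4 < R, time spent handling comfrey flowers is better spent searching.

No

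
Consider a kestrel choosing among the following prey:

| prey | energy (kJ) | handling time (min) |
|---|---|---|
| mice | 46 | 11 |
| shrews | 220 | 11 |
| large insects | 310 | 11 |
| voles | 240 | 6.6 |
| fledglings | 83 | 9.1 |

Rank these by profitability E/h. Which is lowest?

mice

In descending order of E/h:
voles: 240/6.6 = 36.4 kJ/min
large insects: 310/11 = 28.2 kJ/min
shrews: 220/11 = 20 kJ/min
fledglings: 83/9.1 = 9.12 kJ/min
mice: 46/11 = 4.18 kJ/min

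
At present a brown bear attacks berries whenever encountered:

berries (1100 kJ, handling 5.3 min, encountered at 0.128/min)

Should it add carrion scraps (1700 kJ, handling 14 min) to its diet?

Yes

Current rate: (0.128×1100)/(1 + 0.128×5.3) = 83.89 kJ/min.
carrion scraps: E/h = 1700/14 = 121.4 kJ/min.
Since 121.4 > R, including carrion scraps increases the long-run rate.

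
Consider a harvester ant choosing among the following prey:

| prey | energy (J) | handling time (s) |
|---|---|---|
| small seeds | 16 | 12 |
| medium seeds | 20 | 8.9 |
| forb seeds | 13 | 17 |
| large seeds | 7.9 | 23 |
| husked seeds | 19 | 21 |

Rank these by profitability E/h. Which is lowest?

large seeds

Profitability E/h (J/s): small seeds = 16/12 = 1.33, medium seeds = 20/8.9 = 2.25, forb seeds = 13/17 = 0.765, large seeds = 7.9/23 = 0.343, husked seeds = 19/21 = 0.905.
Ranked: medium seeds > small seeds > husked seeds > forb seeds > large seeds.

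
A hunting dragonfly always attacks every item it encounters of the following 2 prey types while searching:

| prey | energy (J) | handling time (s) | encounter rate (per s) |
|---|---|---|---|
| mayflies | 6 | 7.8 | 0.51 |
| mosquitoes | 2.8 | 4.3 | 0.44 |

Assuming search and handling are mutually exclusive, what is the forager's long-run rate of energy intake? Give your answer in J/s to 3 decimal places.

0.625 J/s

R = (0.51×6 + 0.44×2.8) / (1 + 0.51×7.8 + 0.44×4.3) = 4.292/6.87 = 0.6247 J/s.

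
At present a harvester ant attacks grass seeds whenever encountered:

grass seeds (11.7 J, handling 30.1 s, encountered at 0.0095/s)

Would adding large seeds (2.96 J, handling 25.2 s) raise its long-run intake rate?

Yes

On grass seeds alone, R = ΣλE/(1+Σλh) = 0.1111/1.286 = 0.08643 J/s.
Profitability of large seeds: 2.96/25.2 = 0.1175 J/s.
0.1175 > 0.08643, so adding large seeds raises the average — include it.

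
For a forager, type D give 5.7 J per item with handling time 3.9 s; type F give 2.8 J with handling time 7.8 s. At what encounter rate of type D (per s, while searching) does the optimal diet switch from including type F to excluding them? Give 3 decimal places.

Drop type F once their profitability E₂/h₂ falls below the rate achievable on type D alone: E₂/h₂ = λE₁/(1 + λh₁).
Solve for λ: λE₁h₂ = E₂(1 + λh₁) → λ(E₁h₂ − E₂h₁) = E₂ → λ = E₂/(E₁h₂ − E₂h₁).
λ = 2.8/(5.7×7.8 − 2.8×3.9) = 2.8/33.54 = 0.08348 per s.

0.083 per s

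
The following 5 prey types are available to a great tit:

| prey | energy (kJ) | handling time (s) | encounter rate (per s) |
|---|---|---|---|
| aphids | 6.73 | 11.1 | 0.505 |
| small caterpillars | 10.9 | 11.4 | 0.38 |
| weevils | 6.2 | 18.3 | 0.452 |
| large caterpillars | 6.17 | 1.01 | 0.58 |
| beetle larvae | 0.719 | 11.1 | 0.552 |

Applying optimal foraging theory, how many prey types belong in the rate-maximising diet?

1

Rank by E/h (kJ/s): large caterpillars 6.11, small caterpillars 0.956, aphids 0.606, weevils 0.339, beetle larvae 0.0648. Include each in turn until the next type's E/h falls below the running intake rate.
Rate on top 1: 2.257. small caterpillars: 0.956 < 2.257 → exclude; stop.
Optimal diet: large caterpillars — 1 of 5 types.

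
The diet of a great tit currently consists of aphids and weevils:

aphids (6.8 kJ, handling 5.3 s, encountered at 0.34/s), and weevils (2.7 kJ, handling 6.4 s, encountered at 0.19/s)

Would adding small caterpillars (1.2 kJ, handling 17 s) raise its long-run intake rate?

Intake rate on the current diet: R = (0.34×6.8 + 0.19×2.7) / (1 + 0.34×5.3 + 0.19×6.4) = 2.825/4.018 = 0.7031 kJ/s.
Profitability of small caterpillars: 1.2/17 = 0.07059 kJ/s.
0.07059 < 0.7031, so adding small caterpillars would lower the average — exclude it.

No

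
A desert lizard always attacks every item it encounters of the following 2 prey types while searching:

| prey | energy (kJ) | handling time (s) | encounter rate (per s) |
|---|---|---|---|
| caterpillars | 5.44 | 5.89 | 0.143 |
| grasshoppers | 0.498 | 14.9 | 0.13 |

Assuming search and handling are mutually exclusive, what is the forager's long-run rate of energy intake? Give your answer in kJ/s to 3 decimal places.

R = Σλ_iE_i / (1 + Σλ_ih_i)
Numerator: 0.143×5.44 + 0.13×0.498 = 0.8427
Denominator: 1 + 0.143×5.89 + 0.13×14.9 = 3.779
R = 0.8427/3.779 = 0.223 kJ/s

0.223 kJ/s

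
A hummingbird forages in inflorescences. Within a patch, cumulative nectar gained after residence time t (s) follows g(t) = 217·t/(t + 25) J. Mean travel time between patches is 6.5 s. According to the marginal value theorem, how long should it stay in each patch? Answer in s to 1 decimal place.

By the marginal value theorem, leave when the instantaneous gain rate g'(t) equals the habitat-wide average g(t)/(T + t).
g'(t) = 217·25/(t + 25)². Setting 217·25/(t+25)² = 217t/[(t+25)(6.5+t)] gives 25(6.5+t) = t(t+25), so t² = 25×6.5 = 162.5.
t* = √162.5 = 12.75 s.

12.7 s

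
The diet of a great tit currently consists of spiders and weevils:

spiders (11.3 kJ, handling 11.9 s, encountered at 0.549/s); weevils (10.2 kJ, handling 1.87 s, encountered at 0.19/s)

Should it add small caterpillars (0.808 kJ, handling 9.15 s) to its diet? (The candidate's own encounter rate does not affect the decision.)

On spiders and weevils alone, R = ΣλE/(1+Σλh) = 8.142/7.888 = 1.032 kJ/s.
small caterpillars: E/h = 0.808/9.15 = 0.08831 kJ/s.
Since 0.08831 < R, time spent handling small caterpillars is better spent searching.

No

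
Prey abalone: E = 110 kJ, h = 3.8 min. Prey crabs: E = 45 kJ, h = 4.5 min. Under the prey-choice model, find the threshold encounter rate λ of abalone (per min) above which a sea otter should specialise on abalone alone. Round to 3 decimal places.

0.139 per min

Drop crabs once their profitability E₂/h₂ falls below the rate achievable on abalone alone: E₂/h₂ = λE₁/(1 + λh₁).
Solve for λ: λE₁h₂ = E₂(1 + λh₁) → λ(E₁h₂ − E₂h₁) = E₂ → λ = E₂/(E₁h₂ − E₂h₁).
λ = 45/(110×4.5 − 45×3.8) = 45/324 = 0.1389 per min.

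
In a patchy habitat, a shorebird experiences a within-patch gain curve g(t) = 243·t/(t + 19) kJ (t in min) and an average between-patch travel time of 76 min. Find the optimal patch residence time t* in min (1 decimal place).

38.0 min

Optimal t* satisfies g'(t*) = g(t*)/(T + t*).
g'(t) = 243·19/(t + 19)². Setting 243·19/(t+19)² = 243t/[(t+19)(76+t)] gives 19(76+t) = t(t+19), so t² = 19×76 = 1444.
t* = √1444 = 38 min.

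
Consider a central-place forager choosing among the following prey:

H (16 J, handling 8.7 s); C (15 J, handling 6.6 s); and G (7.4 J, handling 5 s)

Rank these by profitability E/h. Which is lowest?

In descending order of E/h:
C: 15/6.6 = 2.27 J/s
H: 16/8.7 = 1.84 J/s
G: 7.4/5 = 1.48 J/s

G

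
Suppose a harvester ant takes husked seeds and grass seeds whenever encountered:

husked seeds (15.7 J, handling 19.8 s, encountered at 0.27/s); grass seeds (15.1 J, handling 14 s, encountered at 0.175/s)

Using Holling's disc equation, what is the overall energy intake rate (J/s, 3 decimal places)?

Energy encountered per unit search time: 0.27×15.7 + 0.175×15.1 = 6.881 J/s.
Handling time per unit search time: 0.27×19.8 + 0.175×14 = 7.796.
Rate = 6.881/(1 + 7.796) = 0.7823 J/s.

0.782 J/s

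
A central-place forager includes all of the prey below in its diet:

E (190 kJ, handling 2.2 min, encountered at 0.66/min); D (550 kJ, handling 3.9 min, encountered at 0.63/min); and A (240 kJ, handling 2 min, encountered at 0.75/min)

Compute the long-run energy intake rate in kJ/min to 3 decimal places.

Energy encountered per unit search time: 0.66×190 + 0.63×550 + 0.75×240 = 651.9 kJ/min.
Handling time per unit search time: 0.66×2.2 + 0.63×3.9 + 0.75×2 = 5.409.
Rate = 651.9/(1 + 5.409) = 101.7 kJ/min.

101.716 kJ/min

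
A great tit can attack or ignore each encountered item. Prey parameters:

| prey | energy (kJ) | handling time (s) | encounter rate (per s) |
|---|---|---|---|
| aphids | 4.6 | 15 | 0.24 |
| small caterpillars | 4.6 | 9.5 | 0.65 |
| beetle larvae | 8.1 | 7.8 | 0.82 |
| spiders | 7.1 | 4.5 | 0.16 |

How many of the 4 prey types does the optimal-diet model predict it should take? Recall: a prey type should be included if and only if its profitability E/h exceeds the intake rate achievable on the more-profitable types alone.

2

Profitabilities (E/h, kJ/s): spiders 1.58, beetle larvae 1.04, small caterpillars 0.484, aphids 0.307. Add prey in this order while the next type's profitability exceeds the intake rate on those already taken.
Rate on top 1: 0.6605. beetle larvae: 1.04 > 0.6605 → include.
Rate on top 2: 0.9584. small caterpillars: 0.484 < 0.9584 → exclude; stop.
Optimal diet: spiders, beetle larvae — 2 of 4 types.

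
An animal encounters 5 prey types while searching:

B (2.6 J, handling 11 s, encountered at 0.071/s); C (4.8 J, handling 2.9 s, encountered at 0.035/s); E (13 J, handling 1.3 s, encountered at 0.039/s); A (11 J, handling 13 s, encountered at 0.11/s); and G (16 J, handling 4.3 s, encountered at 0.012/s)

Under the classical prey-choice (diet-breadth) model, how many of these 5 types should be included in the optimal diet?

E/h in descending order: E 10, G 3.72, C 1.66, A 0.846, B 0.236 J/s. The optimal diet is the largest prefix of this list for which every included type satisfies E_i/h_i > R on the types above it.
Rate on top 1: 0.4825. G: 3.72 > 0.4825 → include.
Rate on top 2: 0.6341. C: 1.66 > 0.6341 → include.
Rate on top 3: 0.7202. A: 0.846 > 0.7202 → include.
Rate on top 4: 0.7886. B: 0.236 < 0.7886 → exclude; stop.
Optimal diet: E, G, C, A — 4 of 5 types.

4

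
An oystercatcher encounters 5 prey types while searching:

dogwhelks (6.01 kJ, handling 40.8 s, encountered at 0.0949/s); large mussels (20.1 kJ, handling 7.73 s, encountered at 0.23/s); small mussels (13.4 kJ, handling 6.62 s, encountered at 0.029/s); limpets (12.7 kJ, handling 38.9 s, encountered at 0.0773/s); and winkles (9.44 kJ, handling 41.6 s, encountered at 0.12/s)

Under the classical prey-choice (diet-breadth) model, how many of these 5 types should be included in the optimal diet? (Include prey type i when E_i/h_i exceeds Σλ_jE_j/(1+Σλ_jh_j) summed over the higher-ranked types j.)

Profitabilities (E/h, kJ/s): large mussels 2.6, small mussels 2.02, limpets 0.326, winkles 0.227, dogwhelks 0.147. Add prey in this order while the next type's profitability exceeds the intake rate on those already taken.
Rate on top 1: 1.664. small mussels: 2.02 > 1.664 → include.
Rate on top 2: 1.687. limpets: 0.326 < 1.687 → exclude; stop.
Optimal diet: large mussels, small mussels — 2 of 5 types.

2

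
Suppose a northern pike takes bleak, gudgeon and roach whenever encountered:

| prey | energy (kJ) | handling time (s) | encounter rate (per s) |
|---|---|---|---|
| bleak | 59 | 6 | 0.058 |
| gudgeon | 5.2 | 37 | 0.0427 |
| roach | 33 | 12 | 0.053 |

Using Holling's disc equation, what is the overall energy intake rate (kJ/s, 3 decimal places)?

1.513 kJ/s

R = Σλ_iE_i / (1 + Σλ_ih_i)
Numerator: 0.058×59 + 0.0427×5.2 + 0.053×33 = 5.393
Denominator: 1 + 0.058×6 + 0.0427×37 + 0.053×12 = 3.564
R = 5.393/3.564 = 1.513 kJ/s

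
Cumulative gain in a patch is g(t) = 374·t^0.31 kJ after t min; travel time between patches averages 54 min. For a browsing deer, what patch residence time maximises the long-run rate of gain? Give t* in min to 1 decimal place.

By the marginal value theorem, leave when the instantaneous gain rate g'(t) equals the habitat-wide average g(t)/(T + t).
g'(t) = 0.31·374·t^-0.69. Setting 0.31·374·t^-0.69 = 374·t^0.31/(54+t) gives 0.31(54+t) = t, so 0.69·t = 0.31×54.
t* = 0.31×54/0.69 = 24.26 min.

24.3 min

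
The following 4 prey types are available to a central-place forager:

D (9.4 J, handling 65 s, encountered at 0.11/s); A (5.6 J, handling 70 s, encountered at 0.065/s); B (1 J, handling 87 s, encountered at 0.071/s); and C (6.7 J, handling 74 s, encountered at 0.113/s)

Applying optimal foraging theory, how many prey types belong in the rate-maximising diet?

Rank by E/h (J/s): D 0.145, C 0.0905, A 0.08, B 0.0115. Include each in turn until the next type's E/h falls below the running intake rate.
Rate on top 1: 0.1269. C: 0.0905 < 0.1269 → exclude; stop.
Optimal diet: D — 1 of 4 types.

1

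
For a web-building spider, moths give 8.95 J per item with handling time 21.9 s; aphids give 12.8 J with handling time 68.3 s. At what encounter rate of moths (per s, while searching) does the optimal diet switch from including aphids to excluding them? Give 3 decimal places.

0.039 per s

At the threshold, the rate on moths alone equals the profitability of aphids: λ·8.95/(1 + λ·21.9) = 12.8/68.3 = 0.1874.
Rearranging, λ(8.95 − 0.1874×21.9) = 0.1874, so λ = 0.1874/4.846 = 0.03867 per s.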